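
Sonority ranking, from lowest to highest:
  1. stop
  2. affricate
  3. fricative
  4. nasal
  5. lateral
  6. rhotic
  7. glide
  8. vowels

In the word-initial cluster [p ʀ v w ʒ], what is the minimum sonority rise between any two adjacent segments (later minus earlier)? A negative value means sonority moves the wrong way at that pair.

-4

/p/ — stop, sonority 1.
/ʀ/ — rhotic, sonority 6.
/v/ — fricative, sonority 3.
/w/ — glide, sonority 7.
/ʒ/ — fricative, sonority 3.
/p/→/ʀ/: change +5.
/ʀ/→/v/: change -3.
/v/→/w/: change +4.
/w/→/ʒ/: change -4.
Minimum = -4.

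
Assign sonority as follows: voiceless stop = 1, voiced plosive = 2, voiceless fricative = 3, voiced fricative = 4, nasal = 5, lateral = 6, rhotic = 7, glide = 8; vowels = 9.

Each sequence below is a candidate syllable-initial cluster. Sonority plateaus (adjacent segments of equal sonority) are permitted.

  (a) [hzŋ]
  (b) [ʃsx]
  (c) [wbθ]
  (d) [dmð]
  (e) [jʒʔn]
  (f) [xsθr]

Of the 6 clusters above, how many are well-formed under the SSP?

(a) sonority 3-4-5: well-formed.
(b) sonority 3-3-3: well-formed.
(c) sonority 8-2-3: ill-formed.
(d) sonority 2-5-4: ill-formed.
(e) sonority 8-4-1-5: ill-formed.
(f) sonority 3-3-3-7: well-formed.

3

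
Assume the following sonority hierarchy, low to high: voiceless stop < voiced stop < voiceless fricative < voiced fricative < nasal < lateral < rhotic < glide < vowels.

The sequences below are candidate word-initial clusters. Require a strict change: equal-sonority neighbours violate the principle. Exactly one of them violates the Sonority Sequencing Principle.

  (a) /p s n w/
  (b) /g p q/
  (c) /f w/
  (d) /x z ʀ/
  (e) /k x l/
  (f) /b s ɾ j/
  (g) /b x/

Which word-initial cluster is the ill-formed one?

b

(a) sonority 1-3-5-8: well-formed.
(b) sonority 2-1-1: ill-formed.
(c) sonority 3-8: well-formed.
(d) sonority 3-4-7: well-formed.
(e) sonority 1-3-6: well-formed.
(f) sonority 2-3-7-8: well-formed.
(g) sonority 2-3: well-formed.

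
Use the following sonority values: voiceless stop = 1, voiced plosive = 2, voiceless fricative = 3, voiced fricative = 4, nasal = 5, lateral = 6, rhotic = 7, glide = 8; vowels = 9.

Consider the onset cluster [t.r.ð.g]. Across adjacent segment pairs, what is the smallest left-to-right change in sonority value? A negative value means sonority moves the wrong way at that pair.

/t/ is a voiceless stop (sonority 1).
/r/ is a rhotic (sonority 7).
/ð/ is a voiced fricative (sonority 4).
/g/ is a voiced plosive (sonority 2).
/t/→/r/: change +6.
/r/→/ð/: change -3.
/ð/→/g/: change -2.
Minimum = -3.

-3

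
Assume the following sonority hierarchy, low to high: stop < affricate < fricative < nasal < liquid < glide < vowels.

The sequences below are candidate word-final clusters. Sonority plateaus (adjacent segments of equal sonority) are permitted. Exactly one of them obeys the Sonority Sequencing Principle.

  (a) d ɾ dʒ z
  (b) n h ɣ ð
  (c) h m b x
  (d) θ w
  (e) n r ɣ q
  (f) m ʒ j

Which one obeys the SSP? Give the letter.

(a) d ɾ dʒ z: profile 1-5-2-3 — violates.
(b) n h ɣ ð: profile 4-3-3-3 — obeys.
(c) h m b x: profile 3-4-1-3 — violates.
(d) θ w: profile 3-6 — violates.
(e) n r ɣ q: profile 4-5-3-1 — violates.
(f) m ʒ j: profile 4-3-6 — violates.

b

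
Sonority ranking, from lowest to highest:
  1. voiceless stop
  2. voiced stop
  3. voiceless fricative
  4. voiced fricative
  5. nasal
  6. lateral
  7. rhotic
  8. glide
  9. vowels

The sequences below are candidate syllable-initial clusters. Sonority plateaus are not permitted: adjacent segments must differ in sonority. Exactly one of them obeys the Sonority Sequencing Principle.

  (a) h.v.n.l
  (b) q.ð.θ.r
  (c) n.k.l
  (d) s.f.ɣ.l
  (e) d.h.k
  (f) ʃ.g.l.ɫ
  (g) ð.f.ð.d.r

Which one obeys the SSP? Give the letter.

a

(a) 3-4-5-6 → obeys
(b) 1-4-3-7 → violates
(c) 5-1-6 → violates
(d) 3-3-4-6 → violates
(e) 2-3-1 → violates
(f) 3-2-6-6 → violates
(g) 4-3-4-2-7 → violates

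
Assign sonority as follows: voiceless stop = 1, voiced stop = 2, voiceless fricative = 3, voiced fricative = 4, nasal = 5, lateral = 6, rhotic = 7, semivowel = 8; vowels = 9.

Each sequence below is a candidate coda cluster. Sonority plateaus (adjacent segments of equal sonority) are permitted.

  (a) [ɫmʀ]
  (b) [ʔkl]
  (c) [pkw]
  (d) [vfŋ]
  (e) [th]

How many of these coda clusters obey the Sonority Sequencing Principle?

(a) [ɫmʀ]: profile 6-5-7 — violates.
(b) [ʔkl]: profile 1-1-6 — violates.
(c) [pkw]: profile 1-1-8 — violates.
(d) [vfŋ]: profile 4-3-5 — violates.
(e) [th]: profile 1-3 — violates.

0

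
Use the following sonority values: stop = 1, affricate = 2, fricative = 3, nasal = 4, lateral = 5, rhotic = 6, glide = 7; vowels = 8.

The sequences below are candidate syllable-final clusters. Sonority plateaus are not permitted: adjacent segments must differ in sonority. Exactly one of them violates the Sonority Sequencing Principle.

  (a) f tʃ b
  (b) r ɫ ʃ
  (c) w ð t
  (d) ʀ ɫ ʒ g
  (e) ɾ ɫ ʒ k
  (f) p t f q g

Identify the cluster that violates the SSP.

(a) f tʃ b: profile 3-2-1 — obeys.
(b) r ɫ ʃ: profile 6-5-3 — obeys.
(c) w ð t: profile 7-3-1 — obeys.
(d) ʀ ɫ ʒ g: profile 6-5-3-1 — obeys.
(e) ɾ ɫ ʒ k: profile 6-5-3-1 — obeys.
(f) p t f q g: profile 1-1-3-1-1 — violates.

f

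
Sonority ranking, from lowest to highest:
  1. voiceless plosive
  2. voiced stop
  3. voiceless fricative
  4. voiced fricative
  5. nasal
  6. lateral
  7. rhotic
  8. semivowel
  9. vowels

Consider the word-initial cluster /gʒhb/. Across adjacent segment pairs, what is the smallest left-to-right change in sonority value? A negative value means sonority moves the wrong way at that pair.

/g/ is a voiced stop (sonority 2).
/ʒ/ is a voiced fricative (sonority 4).
/h/ is a voiceless fricative (sonority 3).
/b/ is a voiced stop (sonority 2).
/g/→/ʒ/: change +2.
/ʒ/→/h/: change -1.
/h/→/b/: change -1.
Minimum = -1.

-1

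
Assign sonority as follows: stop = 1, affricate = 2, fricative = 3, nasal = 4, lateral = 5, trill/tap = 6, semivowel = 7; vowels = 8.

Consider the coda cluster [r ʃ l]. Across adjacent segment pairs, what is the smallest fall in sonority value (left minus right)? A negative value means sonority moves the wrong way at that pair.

/r/ is a trill/tap (sonority 6).
/ʃ/ is a fricative (sonority 3).
/l/ is a lateral (sonority 5).
/r/→/ʃ/: change +3.
/ʃ/→/l/: change -2.
Minimum = -2.

-2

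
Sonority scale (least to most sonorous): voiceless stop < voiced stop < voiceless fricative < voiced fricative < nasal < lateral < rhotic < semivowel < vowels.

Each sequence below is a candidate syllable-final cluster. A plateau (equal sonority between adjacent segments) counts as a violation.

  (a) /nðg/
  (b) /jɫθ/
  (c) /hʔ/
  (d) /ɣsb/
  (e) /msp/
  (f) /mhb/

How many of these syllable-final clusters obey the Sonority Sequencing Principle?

6

(a) 5-4-2 → obeys
(b) 8-6-3 → obeys
(c) 3-1 → obeys
(d) 4-3-2 → obeys
(e) 5-3-1 → obeys
(f) 5-3-2 → obeys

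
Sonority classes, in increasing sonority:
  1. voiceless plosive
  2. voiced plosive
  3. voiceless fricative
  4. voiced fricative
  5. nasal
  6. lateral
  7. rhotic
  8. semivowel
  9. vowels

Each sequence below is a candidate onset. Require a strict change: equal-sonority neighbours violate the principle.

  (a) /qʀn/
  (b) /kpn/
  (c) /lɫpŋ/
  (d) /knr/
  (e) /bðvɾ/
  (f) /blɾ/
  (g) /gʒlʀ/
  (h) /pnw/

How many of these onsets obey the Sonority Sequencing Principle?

4

(a) sonority 1-7-5: ill-formed.
(b) sonority 1-1-5: ill-formed.
(c) sonority 6-6-1-5: ill-formed.
(d) sonority 1-5-7: well-formed.
(e) sonority 2-4-4-7: ill-formed.
(f) sonority 2-6-7: well-formed.
(g) sonority 2-4-6-7: well-formed.
(h) sonority 1-5-8: well-formed.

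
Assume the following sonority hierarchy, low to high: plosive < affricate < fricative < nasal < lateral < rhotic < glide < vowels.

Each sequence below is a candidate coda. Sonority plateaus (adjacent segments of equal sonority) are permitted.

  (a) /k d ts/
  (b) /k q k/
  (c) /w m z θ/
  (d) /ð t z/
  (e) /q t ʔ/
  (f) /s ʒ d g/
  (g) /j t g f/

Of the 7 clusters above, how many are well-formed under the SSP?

4

(a) sonority 1-1-2: ill-formed.
(b) sonority 1-1-1: well-formed.
(c) sonority 7-4-3-3: well-formed.
(d) sonority 3-1-3: ill-formed.
(e) sonority 1-1-1: well-formed.
(f) sonority 3-3-1-1: well-formed.
(g) sonority 7-1-1-3: ill-formed.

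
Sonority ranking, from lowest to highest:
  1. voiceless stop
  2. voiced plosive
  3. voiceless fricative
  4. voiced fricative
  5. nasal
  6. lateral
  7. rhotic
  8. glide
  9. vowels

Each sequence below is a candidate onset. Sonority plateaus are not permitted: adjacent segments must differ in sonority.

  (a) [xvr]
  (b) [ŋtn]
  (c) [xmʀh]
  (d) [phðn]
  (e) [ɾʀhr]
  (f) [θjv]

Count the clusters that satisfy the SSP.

2

(a) 3-4-7 → obeys
(b) 5-1-5 → violates
(c) 3-5-7-3 → violates
(d) 1-3-4-5 → obeys
(e) 7-7-3-7 → violates
(f) 3-8-4 → violates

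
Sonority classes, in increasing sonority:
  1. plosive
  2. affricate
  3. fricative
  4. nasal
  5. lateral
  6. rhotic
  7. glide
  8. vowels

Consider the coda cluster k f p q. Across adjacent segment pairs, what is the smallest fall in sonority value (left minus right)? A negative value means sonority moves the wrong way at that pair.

/k/ — plosive, sonority 1.
/f/ — fricative, sonority 3.
/p/ — plosive, sonority 1.
/q/ — plosive, sonority 1.
/k/→/f/: change -2.
/f/→/p/: change +2.
/p/→/q/: change +0.
Minimum = -2.

-2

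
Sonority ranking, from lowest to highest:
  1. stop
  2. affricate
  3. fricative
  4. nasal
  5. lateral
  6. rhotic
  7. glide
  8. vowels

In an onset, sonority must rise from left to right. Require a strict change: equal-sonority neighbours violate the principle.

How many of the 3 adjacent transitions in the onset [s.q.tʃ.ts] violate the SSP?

2

/s/: fricative = 3.
/q/: stop = 1.
/tʃ/: affricate = 2.
/ts/: affricate = 2.
/s/→/q/: 3→1 (does not rise) — violation.
/q/→/tʃ/: 1→2 (rises) — ok.
/tʃ/→/ts/: 2→2 (plateau) — violation.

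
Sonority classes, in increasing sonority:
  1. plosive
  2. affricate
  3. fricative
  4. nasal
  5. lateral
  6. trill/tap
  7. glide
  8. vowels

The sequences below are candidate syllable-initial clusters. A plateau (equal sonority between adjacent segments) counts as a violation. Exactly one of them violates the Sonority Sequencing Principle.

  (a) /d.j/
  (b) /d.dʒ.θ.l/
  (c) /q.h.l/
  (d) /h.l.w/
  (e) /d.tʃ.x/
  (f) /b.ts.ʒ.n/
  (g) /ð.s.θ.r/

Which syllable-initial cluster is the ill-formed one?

(a) /d.j/: profile 1-7 — obeys.
(b) /d.dʒ.θ.l/: profile 1-2-3-5 — obeys.
(c) /q.h.l/: profile 1-3-5 — obeys.
(d) /h.l.w/: profile 3-5-7 — obeys.
(e) /d.tʃ.x/: profile 1-2-3 — obeys.
(f) /b.ts.ʒ.n/: profile 1-2-3-4 — obeys.
(g) /ð.s.θ.r/: profile 3-3-3-6 — violates.

g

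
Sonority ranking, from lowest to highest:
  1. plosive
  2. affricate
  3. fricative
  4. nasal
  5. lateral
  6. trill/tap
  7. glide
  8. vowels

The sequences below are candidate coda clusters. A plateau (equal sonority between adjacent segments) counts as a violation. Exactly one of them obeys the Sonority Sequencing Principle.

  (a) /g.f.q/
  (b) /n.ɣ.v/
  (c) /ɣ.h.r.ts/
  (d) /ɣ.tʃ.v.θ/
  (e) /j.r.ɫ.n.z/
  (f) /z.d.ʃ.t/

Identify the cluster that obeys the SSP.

e

(a) /g.f.q/: profile 1-3-1 — violates.
(b) /n.ɣ.v/: profile 4-3-3 — violates.
(c) /ɣ.h.r.ts/: profile 3-3-6-2 — violates.
(d) /ɣ.tʃ.v.θ/: profile 3-2-3-3 — violates.
(e) /j.r.ɫ.n.z/: profile 7-6-5-4-3 — obeys.
(f) /z.d.ʃ.t/: profile 3-1-3-1 — violates.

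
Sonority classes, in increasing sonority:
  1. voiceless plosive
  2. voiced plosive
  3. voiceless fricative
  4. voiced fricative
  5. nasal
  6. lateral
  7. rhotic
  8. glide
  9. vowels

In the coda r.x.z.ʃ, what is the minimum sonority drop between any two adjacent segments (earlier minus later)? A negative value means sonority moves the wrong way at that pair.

-1

/r/: rhotic = 7.
/x/: voiceless fricative = 3.
/z/: voiced fricative = 4.
/ʃ/: voiceless fricative = 3.
/r/→/x/: change +4.
/x/→/z/: change -1.
/z/→/ʃ/: change +1.
Minimum = -1.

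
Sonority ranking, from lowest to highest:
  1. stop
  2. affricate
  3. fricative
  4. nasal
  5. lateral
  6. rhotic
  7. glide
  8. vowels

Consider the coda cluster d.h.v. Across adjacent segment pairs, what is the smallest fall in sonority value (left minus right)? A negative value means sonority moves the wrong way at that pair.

/d/ is a stop (sonority 1).
/h/ is a fricative (sonority 3).
/v/ is a fricative (sonority 3).
/d/→/h/: change -2.
/h/→/v/: change +0.
Minimum = -2.

-2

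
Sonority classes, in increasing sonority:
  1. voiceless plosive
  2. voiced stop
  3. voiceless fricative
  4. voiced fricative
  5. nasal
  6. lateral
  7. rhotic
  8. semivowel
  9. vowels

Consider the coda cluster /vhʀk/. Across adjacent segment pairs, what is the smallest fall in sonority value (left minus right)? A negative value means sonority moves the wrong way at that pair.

-4

/v/: voiced fricative = 4.
/h/: voiceless fricative = 3.
/ʀ/: rhotic = 7.
/k/: voiceless plosive = 1.
/v/→/h/: change +1.
/h/→/ʀ/: change -4.
/ʀ/→/k/: change +6.
Minimum = -4.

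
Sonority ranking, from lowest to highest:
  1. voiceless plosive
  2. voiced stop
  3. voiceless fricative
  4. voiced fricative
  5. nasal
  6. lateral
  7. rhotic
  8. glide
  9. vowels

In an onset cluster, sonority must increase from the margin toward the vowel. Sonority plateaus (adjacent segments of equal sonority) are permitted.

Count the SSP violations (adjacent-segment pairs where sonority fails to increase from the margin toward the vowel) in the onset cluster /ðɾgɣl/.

1

/ð/ — voiced fricative, sonority 4.
/ɾ/ — rhotic, sonority 7.
/g/ — voiced stop, sonority 2.
/ɣ/ — voiced fricative, sonority 4.
/l/ — lateral, sonority 6.
/ð/→/ɾ/: 4→7 (rises) — ok.
/ɾ/→/g/: 7→2 (does not rise) — violation.
/g/→/ɣ/: 2→4 (rises) — ok.
/ɣ/→/l/: 4→6 (rises) — ok.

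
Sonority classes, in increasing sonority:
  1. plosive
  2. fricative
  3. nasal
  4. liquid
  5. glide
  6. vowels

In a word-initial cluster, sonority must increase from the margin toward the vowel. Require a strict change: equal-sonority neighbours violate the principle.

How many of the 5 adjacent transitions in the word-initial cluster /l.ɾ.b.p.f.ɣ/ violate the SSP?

/l/: liquid = 4.
/ɾ/: liquid = 4.
/b/: plosive = 1.
/p/: plosive = 1.
/f/: fricative = 2.
/ɣ/: fricative = 2.
/l/→/ɾ/: 4→4 (plateau) — violation.
/ɾ/→/b/: 4→1 (does not rise) — violation.
/b/→/p/: 1→1 (plateau) — violation.
/p/→/f/: 1→2 (rises) — ok.
/f/→/ɣ/: 2→2 (plateau) — violation.

4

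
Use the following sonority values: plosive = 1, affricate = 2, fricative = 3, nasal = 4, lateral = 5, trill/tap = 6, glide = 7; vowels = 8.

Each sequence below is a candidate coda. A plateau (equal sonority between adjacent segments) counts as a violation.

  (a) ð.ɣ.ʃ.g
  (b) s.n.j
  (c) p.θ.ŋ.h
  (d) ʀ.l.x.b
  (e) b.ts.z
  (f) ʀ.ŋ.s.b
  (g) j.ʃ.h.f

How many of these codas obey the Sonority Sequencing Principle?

2

(a) ð.ɣ.ʃ.g: profile 3-3-3-1 — violates.
(b) s.n.j: profile 3-4-7 — violates.
(c) p.θ.ŋ.h: profile 1-3-4-3 — violates.
(d) ʀ.l.x.b: profile 6-5-3-1 — obeys.
(e) b.ts.z: profile 1-2-3 — violates.
(f) ʀ.ŋ.s.b: profile 6-4-3-1 — obeys.
(g) j.ʃ.h.f: profile 7-3-3-3 — violates.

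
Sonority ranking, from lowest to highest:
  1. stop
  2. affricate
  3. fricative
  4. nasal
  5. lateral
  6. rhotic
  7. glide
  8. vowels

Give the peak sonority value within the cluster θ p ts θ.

/θ/ is a fricative (sonority 3).
/p/ is a stop (sonority 1).
/ts/ is an affricate (sonority 2).
/θ/ is a fricative (sonority 3).
The maximum is 3.

3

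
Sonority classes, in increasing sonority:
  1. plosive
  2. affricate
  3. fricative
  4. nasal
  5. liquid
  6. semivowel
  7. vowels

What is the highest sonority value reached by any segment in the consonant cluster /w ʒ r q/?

6

/w/ is a semivowel (sonority 6).
/ʒ/ is a fricative (sonority 3).
/r/ is a liquid (sonority 5).
/q/ is a plosive (sonority 1).
The maximum is 6.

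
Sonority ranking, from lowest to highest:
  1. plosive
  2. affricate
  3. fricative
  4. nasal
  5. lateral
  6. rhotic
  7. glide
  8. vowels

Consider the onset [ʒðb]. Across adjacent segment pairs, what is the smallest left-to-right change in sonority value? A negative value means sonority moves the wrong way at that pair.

/ʒ/: fricative = 3.
/ð/: fricative = 3.
/b/: plosive = 1.
/ʒ/→/ð/: change +0.
/ð/→/b/: change -2.
Minimum = -2.

-2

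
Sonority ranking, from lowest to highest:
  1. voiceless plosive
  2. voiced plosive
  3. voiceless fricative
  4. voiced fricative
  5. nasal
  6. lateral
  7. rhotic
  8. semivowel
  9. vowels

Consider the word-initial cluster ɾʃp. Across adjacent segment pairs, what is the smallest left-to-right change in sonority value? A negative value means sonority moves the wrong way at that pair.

/ɾ/ — rhotic, sonority 7.
/ʃ/ — voiceless fricative, sonority 3.
/p/ — voiceless plosive, sonority 1.
/ɾ/→/ʃ/: change -4.
/ʃ/→/p/: change -2.
Minimum = -4.

-4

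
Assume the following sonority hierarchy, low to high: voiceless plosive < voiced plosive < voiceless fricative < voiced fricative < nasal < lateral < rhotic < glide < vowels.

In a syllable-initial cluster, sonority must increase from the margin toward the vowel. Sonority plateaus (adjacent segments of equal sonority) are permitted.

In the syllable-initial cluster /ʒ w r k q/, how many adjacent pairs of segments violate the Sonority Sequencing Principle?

/ʒ/ — voiced fricative, sonority 4.
/w/ — glide, sonority 8.
/r/ — rhotic, sonority 7.
/k/ — voiceless plosive, sonority 1.
/q/ — voiceless plosive, sonority 1.
/ʒ/→/w/: 4→8 (rises) — ok.
/w/→/r/: 8→7 (does not rise) — violation.
/r/→/k/: 7→1 (does not rise) — violation.
/k/→/q/: 1→1 (plateau, allowed) — ok.

2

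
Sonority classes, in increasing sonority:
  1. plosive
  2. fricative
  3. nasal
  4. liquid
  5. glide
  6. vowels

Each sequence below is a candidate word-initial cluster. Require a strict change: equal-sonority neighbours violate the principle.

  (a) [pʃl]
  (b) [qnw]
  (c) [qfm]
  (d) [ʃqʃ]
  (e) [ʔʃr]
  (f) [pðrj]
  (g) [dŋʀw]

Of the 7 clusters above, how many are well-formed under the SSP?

6

(a) 1-2-4 → obeys
(b) 1-3-5 → obeys
(c) 1-2-3 → obeys
(d) 2-1-2 → violates
(e) 1-2-4 → obeys
(f) 1-2-4-5 → obeys
(g) 1-3-4-5 → obeys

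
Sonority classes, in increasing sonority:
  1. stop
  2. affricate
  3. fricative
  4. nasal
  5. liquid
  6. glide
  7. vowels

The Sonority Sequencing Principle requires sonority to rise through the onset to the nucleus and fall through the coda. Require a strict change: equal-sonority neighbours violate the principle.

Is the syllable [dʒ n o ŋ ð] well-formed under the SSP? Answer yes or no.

yes

Onset: /dʒ/ is an affricate (sonority 2), /n/ is a nasal (sonority 4); then the nucleus /o/ (sonority 7).
Onset profile 2-4-7 — rises to the nucleus.
Coda: /ŋ/ is a nasal (sonority 4), /ð/ is a fricative (sonority 3).
Coda profile 7-4-3 — falls from the nucleus.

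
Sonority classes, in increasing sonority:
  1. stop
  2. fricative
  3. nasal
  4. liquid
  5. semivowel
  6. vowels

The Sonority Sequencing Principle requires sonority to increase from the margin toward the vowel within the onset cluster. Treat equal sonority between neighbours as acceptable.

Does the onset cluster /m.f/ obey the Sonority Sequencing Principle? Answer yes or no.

/m/ is a nasal (sonority 3).
/f/ is a fricative (sonority 2).
The profile is 3-2. Between /m/ (3) and /f/ (2) sonority does not rise, so the cluster violates the SSP.

no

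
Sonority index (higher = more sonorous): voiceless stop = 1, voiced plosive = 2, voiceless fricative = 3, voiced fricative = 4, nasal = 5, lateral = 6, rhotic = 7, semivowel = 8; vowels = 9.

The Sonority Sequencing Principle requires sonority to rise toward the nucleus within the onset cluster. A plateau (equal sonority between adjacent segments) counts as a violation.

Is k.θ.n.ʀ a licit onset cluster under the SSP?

yes

/k/ — voiceless stop, sonority 1.
/θ/ — voiceless fricative, sonority 3.
/n/ — nasal, sonority 5.
/ʀ/ — rhotic, sonority 7.
The profile 1-3-5-7 strictly rises, so the onset cluster satisfies the SSP.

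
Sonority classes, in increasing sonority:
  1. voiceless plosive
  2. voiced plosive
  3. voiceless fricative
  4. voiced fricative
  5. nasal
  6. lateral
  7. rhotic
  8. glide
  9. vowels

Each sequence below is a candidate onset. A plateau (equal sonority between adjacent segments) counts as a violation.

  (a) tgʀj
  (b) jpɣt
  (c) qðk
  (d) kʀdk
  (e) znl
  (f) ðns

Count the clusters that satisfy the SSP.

(a) sonority 1-2-7-8: well-formed.
(b) sonority 8-1-4-1: ill-formed.
(c) sonority 1-4-1: ill-formed.
(d) sonority 1-7-2-1: ill-formed.
(e) sonority 4-5-6: well-formed.
(f) sonority 4-5-3: ill-formed.

2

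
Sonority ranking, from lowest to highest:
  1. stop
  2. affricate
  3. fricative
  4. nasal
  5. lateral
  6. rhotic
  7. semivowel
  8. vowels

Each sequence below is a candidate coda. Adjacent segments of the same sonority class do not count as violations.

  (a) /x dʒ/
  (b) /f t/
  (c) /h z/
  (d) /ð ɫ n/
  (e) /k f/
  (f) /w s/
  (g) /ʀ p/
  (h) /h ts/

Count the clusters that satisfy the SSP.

(a) /x dʒ/: profile 3-2 — obeys.
(b) /f t/: profile 3-1 — obeys.
(c) /h z/: profile 3-3 — obeys.
(d) /ð ɫ n/: profile 3-5-4 — violates.
(e) /k f/: profile 1-3 — violates.
(f) /w s/: profile 7-3 — obeys.
(g) /ʀ p/: profile 6-1 — obeys.
(h) /h ts/: profile 3-2 — obeys.

6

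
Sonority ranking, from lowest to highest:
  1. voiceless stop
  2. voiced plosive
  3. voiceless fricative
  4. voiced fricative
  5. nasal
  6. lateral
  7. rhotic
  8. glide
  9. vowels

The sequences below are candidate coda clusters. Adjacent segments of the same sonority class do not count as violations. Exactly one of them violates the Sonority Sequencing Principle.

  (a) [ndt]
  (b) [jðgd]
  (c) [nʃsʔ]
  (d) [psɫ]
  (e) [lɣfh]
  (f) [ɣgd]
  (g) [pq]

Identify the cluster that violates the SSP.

(a) [ndt]: profile 5-2-1 — obeys.
(b) [jðgd]: profile 8-4-2-2 — obeys.
(c) [nʃsʔ]: profile 5-3-3-1 — obeys.
(d) [psɫ]: profile 1-3-6 — violates.
(e) [lɣfh]: profile 6-4-3-3 — obeys.
(f) [ɣgd]: profile 4-2-2 — obeys.
(g) [pq]: profile 1-1 — obeys.

d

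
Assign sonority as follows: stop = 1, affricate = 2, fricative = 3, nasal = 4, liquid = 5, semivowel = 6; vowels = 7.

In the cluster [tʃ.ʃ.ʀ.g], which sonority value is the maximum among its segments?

/tʃ/: affricate = 2.
/ʃ/: fricative = 3.
/ʀ/: liquid = 5.
/g/: stop = 1.
The maximum is 5.

5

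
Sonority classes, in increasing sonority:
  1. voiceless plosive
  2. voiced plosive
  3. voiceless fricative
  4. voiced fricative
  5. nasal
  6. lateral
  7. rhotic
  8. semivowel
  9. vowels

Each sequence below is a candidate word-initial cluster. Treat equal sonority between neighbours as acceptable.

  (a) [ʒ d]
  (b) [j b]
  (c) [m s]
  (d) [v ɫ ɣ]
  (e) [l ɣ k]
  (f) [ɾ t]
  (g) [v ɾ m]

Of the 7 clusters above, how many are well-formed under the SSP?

0

(a) 4-2 → violates
(b) 8-2 → violates
(c) 5-3 → violates
(d) 4-6-4 → violates
(e) 6-4-1 → violates
(f) 7-1 → violates
(g) 4-7-5 → violates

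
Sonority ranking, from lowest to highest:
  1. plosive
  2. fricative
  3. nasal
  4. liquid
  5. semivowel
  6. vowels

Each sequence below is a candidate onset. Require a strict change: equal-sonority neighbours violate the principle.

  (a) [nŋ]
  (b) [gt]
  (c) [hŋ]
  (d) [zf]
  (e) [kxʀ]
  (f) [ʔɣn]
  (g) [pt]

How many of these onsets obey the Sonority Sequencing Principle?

3

(a) [nŋ]: profile 3-3 — violates.
(b) [gt]: profile 1-1 — violates.
(c) [hŋ]: profile 2-3 — obeys.
(d) [zf]: profile 2-2 — violates.
(e) [kxʀ]: profile 1-2-4 — obeys.
(f) [ʔɣn]: profile 1-2-3 — obeys.
(g) [pt]: profile 1-1 — violates.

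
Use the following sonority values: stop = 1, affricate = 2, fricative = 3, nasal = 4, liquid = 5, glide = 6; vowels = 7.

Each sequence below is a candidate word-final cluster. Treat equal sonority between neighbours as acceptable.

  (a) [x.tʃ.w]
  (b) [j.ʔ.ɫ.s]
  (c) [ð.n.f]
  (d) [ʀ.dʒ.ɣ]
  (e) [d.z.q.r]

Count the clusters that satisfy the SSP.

0

(a) sonority 3-2-6: ill-formed.
(b) sonority 6-1-5-3: ill-formed.
(c) sonority 3-4-3: ill-formed.
(d) sonority 5-2-3: ill-formed.
(e) sonority 1-3-1-5: ill-formed.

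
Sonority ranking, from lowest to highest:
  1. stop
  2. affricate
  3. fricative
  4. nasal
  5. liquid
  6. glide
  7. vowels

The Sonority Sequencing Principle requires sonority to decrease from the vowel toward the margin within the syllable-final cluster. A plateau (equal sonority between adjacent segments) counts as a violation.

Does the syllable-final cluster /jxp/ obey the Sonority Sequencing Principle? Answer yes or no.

yes

/j/ — glide, sonority 6.
/x/ — fricative, sonority 3.
/p/ — stop, sonority 1.
The profile 6-3-1 strictly falls, so the syllable-final cluster satisfies the SSP.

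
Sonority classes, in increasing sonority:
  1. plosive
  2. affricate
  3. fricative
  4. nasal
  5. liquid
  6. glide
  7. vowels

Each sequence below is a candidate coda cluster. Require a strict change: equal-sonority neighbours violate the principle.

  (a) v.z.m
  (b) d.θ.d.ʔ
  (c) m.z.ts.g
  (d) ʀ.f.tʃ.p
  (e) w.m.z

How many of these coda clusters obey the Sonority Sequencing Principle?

3

(a) sonority 3-3-4: ill-formed.
(b) sonority 1-3-1-1: ill-formed.
(c) sonority 4-3-2-1: well-formed.
(d) sonority 5-3-2-1: well-formed.
(e) sonority 6-4-3: well-formed.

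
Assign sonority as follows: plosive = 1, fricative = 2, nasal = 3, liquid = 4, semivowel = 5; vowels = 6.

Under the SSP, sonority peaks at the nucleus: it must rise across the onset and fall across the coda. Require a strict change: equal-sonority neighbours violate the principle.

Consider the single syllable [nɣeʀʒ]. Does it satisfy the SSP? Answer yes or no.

no

Onset: /n/ is a nasal (sonority 3), /ɣ/ is a fricative (sonority 2); then the nucleus /e/ (sonority 6).
Onset profile 3-2-6 — does not strictly rise throughout.
Coda: /ʀ/ is a liquid (sonority 4), /ʒ/ is a fricative (sonority 2).
Coda profile 6-4-2 — falls from the nucleus.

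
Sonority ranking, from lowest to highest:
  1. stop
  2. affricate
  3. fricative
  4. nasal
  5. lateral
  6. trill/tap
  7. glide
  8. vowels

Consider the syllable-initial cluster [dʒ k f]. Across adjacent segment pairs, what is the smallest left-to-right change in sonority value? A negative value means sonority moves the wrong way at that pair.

-1

/dʒ/ — affricate, sonority 2.
/k/ — stop, sonority 1.
/f/ — fricative, sonority 3.
/dʒ/→/k/: change -1.
/k/→/f/: change +2.
Minimum = -1.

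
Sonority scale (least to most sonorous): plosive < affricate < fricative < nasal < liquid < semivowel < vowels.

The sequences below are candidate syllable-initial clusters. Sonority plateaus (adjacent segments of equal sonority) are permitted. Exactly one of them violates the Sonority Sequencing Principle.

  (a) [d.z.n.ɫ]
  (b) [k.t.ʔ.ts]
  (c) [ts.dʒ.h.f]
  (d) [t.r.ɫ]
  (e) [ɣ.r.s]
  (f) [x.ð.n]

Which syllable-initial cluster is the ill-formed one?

e

(a) sonority 1-3-4-5: well-formed.
(b) sonority 1-1-1-2: well-formed.
(c) sonority 2-2-3-3: well-formed.
(d) sonority 1-5-5: well-formed.
(e) sonority 3-5-3: ill-formed.
(f) sonority 3-3-4: well-formed.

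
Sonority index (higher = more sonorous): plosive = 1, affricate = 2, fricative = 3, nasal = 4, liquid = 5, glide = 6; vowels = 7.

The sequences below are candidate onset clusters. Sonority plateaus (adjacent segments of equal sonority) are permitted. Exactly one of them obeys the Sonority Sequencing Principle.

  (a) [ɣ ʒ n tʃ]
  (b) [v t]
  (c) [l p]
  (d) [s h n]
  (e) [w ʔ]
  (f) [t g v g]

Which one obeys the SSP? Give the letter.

(a) [ɣ ʒ n tʃ]: profile 3-3-4-2 — violates.
(b) [v t]: profile 3-1 — violates.
(c) [l p]: profile 5-1 — violates.
(d) [s h n]: profile 3-3-4 — obeys.
(e) [w ʔ]: profile 6-1 — violates.
(f) [t g v g]: profile 1-1-3-1 — violates.

d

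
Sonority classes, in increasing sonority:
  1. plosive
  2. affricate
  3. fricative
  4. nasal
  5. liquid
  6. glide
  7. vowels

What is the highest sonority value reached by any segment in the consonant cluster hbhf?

/h/ is a fricative (sonority 3).
/b/ is a plosive (sonority 1).
/h/ is a fricative (sonority 3).
/f/ is a fricative (sonority 3).
The maximum is 3.

3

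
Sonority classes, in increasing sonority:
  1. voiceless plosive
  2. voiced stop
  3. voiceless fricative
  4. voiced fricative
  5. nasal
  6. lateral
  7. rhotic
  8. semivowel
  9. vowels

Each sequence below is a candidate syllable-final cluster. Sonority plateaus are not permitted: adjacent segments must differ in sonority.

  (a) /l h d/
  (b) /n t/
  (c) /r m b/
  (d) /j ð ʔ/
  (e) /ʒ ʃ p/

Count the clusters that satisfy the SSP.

(a) sonority 6-3-2: well-formed.
(b) sonority 5-1: well-formed.
(c) sonority 7-5-2: well-formed.
(d) sonority 8-4-1: well-formed.
(e) sonority 4-3-1: well-formed.

5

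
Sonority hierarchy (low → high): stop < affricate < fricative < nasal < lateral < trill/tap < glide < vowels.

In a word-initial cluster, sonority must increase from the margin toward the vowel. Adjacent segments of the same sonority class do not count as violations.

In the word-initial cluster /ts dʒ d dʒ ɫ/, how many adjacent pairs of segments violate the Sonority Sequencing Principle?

/ts/ — affricate, sonority 2.
/dʒ/ — affricate, sonority 2.
/d/ — stop, sonority 1.
/dʒ/ — affricate, sonority 2.
/ɫ/ — lateral, sonority 5.
/ts/→/dʒ/: 2→2 (plateau, allowed) — ok.
/dʒ/→/d/: 2→1 (does not rise) — violation.
/d/→/dʒ/: 1→2 (rises) — ok.
/dʒ/→/ɫ/: 2→5 (rises) — ok.

1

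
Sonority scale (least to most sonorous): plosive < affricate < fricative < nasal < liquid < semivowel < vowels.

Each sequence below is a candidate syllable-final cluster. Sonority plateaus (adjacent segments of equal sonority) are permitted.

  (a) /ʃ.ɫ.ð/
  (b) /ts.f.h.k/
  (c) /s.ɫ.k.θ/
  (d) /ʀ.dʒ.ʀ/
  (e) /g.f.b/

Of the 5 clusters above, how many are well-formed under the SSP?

(a) 3-5-3 → violates
(b) 2-3-3-1 → violates
(c) 3-5-1-3 → violates
(d) 5-2-5 → violates
(e) 1-3-1 → violates

0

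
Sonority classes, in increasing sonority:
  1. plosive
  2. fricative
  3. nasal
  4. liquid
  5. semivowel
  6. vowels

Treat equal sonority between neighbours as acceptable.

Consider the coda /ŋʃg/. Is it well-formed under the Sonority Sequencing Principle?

/ŋ/: nasal = 3.
/ʃ/: fricative = 2.
/g/: plosive = 1.
The profile 3-2-1 strictly falls, so the coda satisfies the SSP.

yes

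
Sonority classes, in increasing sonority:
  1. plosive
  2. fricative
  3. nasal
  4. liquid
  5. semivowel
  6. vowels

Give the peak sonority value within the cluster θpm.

3

/θ/ is a fricative (sonority 2).
/p/ is a plosive (sonority 1).
/m/ is a nasal (sonority 3).
The maximum is 3.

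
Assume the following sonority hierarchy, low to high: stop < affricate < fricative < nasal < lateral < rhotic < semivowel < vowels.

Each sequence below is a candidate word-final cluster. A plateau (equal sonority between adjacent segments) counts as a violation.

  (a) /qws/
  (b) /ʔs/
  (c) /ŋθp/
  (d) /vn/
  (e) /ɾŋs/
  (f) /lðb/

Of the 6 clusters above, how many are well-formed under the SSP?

3

(a) 1-7-3 → violates
(b) 1-3 → violates
(c) 4-3-1 → obeys
(d) 3-4 → violates
(e) 6-4-3 → obeys
(f) 5-3-1 → obeys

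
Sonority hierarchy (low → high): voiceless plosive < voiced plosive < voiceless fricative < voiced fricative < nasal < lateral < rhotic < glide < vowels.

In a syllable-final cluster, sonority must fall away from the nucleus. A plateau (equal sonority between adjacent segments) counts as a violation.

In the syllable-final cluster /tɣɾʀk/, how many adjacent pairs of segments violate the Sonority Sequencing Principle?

/t/ — voiceless plosive, sonority 1.
/ɣ/ — voiced fricative, sonority 4.
/ɾ/ — rhotic, sonority 7.
/ʀ/ — rhotic, sonority 7.
/k/ — voiceless plosive, sonority 1.
/t/→/ɣ/: 1→4 (does not fall) — violation.
/ɣ/→/ɾ/: 4→7 (does not fall) — violation.
/ɾ/→/ʀ/: 7→7 (plateau) — violation.
/ʀ/→/k/: 7→1 (falls) — ok.

3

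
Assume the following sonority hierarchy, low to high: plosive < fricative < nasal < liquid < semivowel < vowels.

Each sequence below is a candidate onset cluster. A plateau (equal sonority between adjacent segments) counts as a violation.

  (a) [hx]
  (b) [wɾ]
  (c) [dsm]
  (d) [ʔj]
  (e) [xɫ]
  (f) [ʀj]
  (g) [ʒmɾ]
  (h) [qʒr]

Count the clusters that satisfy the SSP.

6

(a) [hx]: profile 2-2 — violates.
(b) [wɾ]: profile 5-4 — violates.
(c) [dsm]: profile 1-2-3 — obeys.
(d) [ʔj]: profile 1-5 — obeys.
(e) [xɫ]: profile 2-4 — obeys.
(f) [ʀj]: profile 4-5 — obeys.
(g) [ʒmɾ]: profile 2-3-4 — obeys.
(h) [qʒr]: profile 1-2-4 — obeys.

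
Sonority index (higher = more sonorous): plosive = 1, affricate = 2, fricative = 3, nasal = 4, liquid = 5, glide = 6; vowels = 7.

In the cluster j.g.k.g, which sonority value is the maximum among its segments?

/j/ — glide, sonority 6.
/g/ — plosive, sonority 1.
/k/ — plosive, sonority 1.
/g/ — plosive, sonority 1.
The maximum is 6.

6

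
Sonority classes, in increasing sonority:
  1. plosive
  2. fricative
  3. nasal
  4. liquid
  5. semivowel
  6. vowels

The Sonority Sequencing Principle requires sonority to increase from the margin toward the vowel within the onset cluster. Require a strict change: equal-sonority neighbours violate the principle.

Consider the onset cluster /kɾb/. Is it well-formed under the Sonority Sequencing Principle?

no

/k/ — plosive, sonority 1.
/ɾ/ — liquid, sonority 4.
/b/ — plosive, sonority 1.
The profile is 1-4-1. Between /ɾ/ (4) and /b/ (1) sonority does not rise, so the cluster violates the SSP.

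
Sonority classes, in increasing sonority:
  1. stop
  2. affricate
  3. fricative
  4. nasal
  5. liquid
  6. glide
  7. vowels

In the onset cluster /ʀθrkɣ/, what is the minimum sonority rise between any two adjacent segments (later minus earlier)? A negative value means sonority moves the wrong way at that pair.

-4

/ʀ/: liquid = 5.
/θ/: fricative = 3.
/r/: liquid = 5.
/k/: stop = 1.
/ɣ/: fricative = 3.
/ʀ/→/θ/: change -2.
/θ/→/r/: change +2.
/r/→/k/: change -4.
/k/→/ɣ/: change +2.
Minimum = -4.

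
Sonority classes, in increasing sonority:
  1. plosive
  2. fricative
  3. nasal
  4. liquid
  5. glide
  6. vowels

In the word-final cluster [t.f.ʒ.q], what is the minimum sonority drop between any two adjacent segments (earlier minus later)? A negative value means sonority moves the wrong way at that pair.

-1

/t/ is a plosive (sonority 1).
/f/ is a fricative (sonority 2).
/ʒ/ is a fricative (sonority 2).
/q/ is a plosive (sonority 1).
/t/→/f/: change -1.
/f/→/ʒ/: change +0.
/ʒ/→/q/: change +1.
Minimum = -1.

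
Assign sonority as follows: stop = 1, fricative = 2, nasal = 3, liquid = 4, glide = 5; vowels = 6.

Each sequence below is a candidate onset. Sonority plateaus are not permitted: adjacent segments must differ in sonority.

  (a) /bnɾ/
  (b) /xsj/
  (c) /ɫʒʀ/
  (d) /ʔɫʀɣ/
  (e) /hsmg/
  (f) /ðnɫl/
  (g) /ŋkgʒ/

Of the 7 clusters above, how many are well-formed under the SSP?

(a) sonority 1-3-4: well-formed.
(b) sonority 2-2-5: ill-formed.
(c) sonority 4-2-4: ill-formed.
(d) sonority 1-4-4-2: ill-formed.
(e) sonority 2-2-3-1: ill-formed.
(f) sonority 2-3-4-4: ill-formed.
(g) sonority 3-1-1-2: ill-formed.

1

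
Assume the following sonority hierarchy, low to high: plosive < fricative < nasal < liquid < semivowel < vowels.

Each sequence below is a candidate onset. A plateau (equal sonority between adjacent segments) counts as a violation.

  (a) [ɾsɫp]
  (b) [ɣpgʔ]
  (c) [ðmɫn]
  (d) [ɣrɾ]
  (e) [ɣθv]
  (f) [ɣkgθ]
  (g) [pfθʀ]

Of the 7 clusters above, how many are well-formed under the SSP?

(a) [ɾsɫp]: profile 4-2-4-1 — violates.
(b) [ɣpgʔ]: profile 2-1-1-1 — violates.
(c) [ðmɫn]: profile 2-3-4-3 — violates.
(d) [ɣrɾ]: profile 2-4-4 — violates.
(e) [ɣθv]: profile 2-2-2 — violates.
(f) [ɣkgθ]: profile 2-1-1-2 — violates.
(g) [pfθʀ]: profile 1-2-2-4 — violates.

0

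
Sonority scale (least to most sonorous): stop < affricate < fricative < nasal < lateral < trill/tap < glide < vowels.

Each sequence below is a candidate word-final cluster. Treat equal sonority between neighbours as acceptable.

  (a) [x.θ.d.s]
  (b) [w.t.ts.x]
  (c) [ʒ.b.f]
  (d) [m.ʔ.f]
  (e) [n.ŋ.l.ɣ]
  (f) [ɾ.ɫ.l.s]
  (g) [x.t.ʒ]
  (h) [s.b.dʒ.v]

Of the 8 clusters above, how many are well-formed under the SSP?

(a) 3-3-1-3 → violates
(b) 7-1-2-3 → violates
(c) 3-1-3 → violates
(d) 4-1-3 → violates
(e) 4-4-5-3 → violates
(f) 6-5-5-3 → obeys
(g) 3-1-3 → violates
(h) 3-1-2-3 → violates

1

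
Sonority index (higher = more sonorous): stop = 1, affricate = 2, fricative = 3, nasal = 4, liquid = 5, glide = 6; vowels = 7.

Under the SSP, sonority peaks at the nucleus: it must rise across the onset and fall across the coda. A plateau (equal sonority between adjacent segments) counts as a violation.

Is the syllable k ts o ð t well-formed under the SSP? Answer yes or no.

yes

Onset: /k/ is a stop (sonority 1), /ts/ is an affricate (sonority 2); then the nucleus /o/ (sonority 7).
Onset profile 1-2-7 — rises to the nucleus.
Coda: /ð/ is a fricative (sonority 3), /t/ is a stop (sonority 1).
Coda profile 7-3-1 — falls from the nucleus.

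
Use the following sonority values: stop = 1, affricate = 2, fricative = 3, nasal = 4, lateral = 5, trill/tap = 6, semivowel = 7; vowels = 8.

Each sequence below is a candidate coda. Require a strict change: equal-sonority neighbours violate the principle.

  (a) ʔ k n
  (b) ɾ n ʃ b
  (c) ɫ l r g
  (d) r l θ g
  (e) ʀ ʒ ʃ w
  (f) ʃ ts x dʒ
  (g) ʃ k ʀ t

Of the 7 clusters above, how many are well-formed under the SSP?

2

(a) 1-1-4 → violates
(b) 6-4-3-1 → obeys
(c) 5-5-6-1 → violates
(d) 6-5-3-1 → obeys
(e) 6-3-3-7 → violates
(f) 3-2-3-2 → violates
(g) 3-1-6-1 → violates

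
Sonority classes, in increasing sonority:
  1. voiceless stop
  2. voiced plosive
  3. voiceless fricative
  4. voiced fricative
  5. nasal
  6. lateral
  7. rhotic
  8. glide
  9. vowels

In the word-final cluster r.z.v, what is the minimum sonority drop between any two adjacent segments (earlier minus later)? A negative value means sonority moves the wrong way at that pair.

/r/ is a rhotic (sonority 7).
/z/ is a voiced fricative (sonority 4).
/v/ is a voiced fricative (sonority 4).
/r/→/z/: change +3.
/z/→/v/: change +0.
Minimum = 0.

0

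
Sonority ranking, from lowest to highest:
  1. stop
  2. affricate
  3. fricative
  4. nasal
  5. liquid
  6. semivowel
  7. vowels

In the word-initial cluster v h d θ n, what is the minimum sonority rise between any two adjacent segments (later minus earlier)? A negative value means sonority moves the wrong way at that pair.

/v/ — fricative, sonority 3.
/h/ — fricative, sonority 3.
/d/ — stop, sonority 1.
/θ/ — fricative, sonority 3.
/n/ — nasal, sonority 4.
/v/→/h/: change +0.
/h/→/d/: change -2.
/d/→/θ/: change +2.
/θ/→/n/: change +1.
Minimum = -2.

-2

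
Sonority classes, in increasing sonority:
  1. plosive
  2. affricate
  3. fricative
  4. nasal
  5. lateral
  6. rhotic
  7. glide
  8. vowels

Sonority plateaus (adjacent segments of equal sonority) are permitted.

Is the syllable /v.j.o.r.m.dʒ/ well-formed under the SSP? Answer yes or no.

Onset: /v/ is a fricative (sonority 3), /j/ is a glide (sonority 7); then the nucleus /o/ (sonority 8).
Onset profile 3-7-8 — rises to the nucleus.
Coda: /r/ is a rhotic (sonority 6), /m/ is a nasal (sonority 4), /dʒ/ is an affricate (sonority 2).
Coda profile 8-6-4-2 — falls from the nucleus.

yes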